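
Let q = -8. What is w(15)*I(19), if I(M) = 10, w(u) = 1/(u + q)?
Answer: 10/7 ≈ 1.4286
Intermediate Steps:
w(u) = 1/(-8 + u) (w(u) = 1/(u - 8) = 1/(-8 + u))
w(15)*I(19) = 10/(-8 + 15) = 10/7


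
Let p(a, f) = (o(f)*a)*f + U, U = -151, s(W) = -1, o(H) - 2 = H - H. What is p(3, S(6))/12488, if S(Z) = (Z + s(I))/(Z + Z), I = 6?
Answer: -297/24976 ≈ -0.011891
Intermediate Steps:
o(H) = 2 (o(H) = 2 + (H - H) = 2 + 0 = 2)
S(Z) = (-1 + Z)/(2*Z) (S(Z) = (Z - 1)/(Z + Z) = (-1 + Z)/((2*Z)) = (-1 + Z)*(1/(2*Z)) = (-1 + Z)/(2*Z))
p(a, f) = -151 + 2*a*f (p(a, f) = (2*a)*f - 151 = 2*a*f - 151 = -151 + 2*a*f)
p(3, S(6))/12488 = (-151 + 2*3*((½)*(-1 + 6)/6))/12488 = (-151 + 2*3*((½)*(⅙)*5))*(1/12488) = (-151 + 2*3*(5/12))*(1/12488) = (-151 + 5/2)*(1/12488) = -297/2*1/12488 = -297/24976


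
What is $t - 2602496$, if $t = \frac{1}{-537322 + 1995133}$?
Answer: $- \frac{3793947296255}{1457811} \approx -2.6025 \cdot 10^{6}$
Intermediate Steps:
$t = \frac{1}{1457811} \approx 6.8596 \cdot 10^{-7}$
$t - 2602496 = \frac{1}{1457811} - 2602496 = - \frac{3793947296255}{1457811}$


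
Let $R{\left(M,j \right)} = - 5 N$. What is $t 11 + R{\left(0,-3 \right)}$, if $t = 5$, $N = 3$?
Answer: $40$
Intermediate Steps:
$R{\left(M,j \right)} = -15$ ($R{\left(M,j \right)} = \left(-5\right) 3 = -15$)
$t 11 + R{\left(0,-3 \right)} = 5 \cdot 11 - 15 = 55 - 15 = 40$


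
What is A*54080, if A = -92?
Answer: -4975360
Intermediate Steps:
A*54080 = -92*54080 = -4975360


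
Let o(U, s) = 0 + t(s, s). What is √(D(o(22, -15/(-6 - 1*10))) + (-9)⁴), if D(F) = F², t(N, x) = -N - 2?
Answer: 5*√67273/16 ≈ 81.053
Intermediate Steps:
t(N, x) = -2 - N
o(U, s) = -2 - s (o(U, s) = 0 + (-2 - s) = -2 - s)
√(D(o(22, -15/(-6 - 1*10))) + (-9)⁴) = √((-2 - (-15)/(-6 - 1*10))² + (-9)⁴) = √((-2 - (-15)/(-6 - 10))² + 6561) = √((-2 - (-15)/(-16))² + 6561) = √((-2 - (-15)*(-1)/16)² + 6561) = √((-2 - 1*15/16)² + 6561) = √((-2 - 15/16)² + 6561) = √((-47/16)² + 6561) = √(2209/256 + 6561) = √(1681825/256) = 5*√67273/16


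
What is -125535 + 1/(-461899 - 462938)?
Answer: -116099412796/924837 ≈ -1.2554e+5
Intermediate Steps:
-125535 + 1/(-461899 - 462938) = -125535 + 1/(-924837) = -125535 - 1/924837 = -116099412796/924837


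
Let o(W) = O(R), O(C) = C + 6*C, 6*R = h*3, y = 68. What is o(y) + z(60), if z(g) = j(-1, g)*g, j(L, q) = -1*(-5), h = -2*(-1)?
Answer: 307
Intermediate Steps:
h = 2
j(L, q) = 5
R = 1 (R = (2*3)/6 = (⅙)*6 = 1)
O(C) = 7*C
z(g) = 5*g
o(W) = 7 (o(W) = 7*1 = 7)
o(y) + z(60) = 7 + 5*60 = 7 + 300 = 307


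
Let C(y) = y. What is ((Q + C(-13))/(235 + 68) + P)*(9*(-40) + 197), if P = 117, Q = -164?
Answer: -1916554/101 ≈ -18976.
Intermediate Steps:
((Q + C(-13))/(235 + 68) + P)*(9*(-40) + 197) = ((-164 - 13)/(235 + 68) + 117)*(9*(-40) + 197) = (-177/303 + 117)*(-360 + 197) = (-177*1/303 + 117)*(-163) = (-59/101 + 117)*(-163) = (11758/101)*(-163) = -1916554/101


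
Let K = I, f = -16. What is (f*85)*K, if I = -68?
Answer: 92480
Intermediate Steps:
K = -68
(f*85)*K = -16*85*(-68) = -1360*(-68) = 92480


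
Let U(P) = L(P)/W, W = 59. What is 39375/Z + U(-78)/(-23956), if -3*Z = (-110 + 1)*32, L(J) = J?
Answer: 41739654891/1232488288 ≈ 33.866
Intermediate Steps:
U(P) = P/59
Z = 3488/3 (Z = -(-110 + 1)*32/3 = -(-109)*32/3 = -⅓*(-3488) = 3488/3 ≈ 1162.7)
39375/Z + U(-78)/(-23956) = 39375/(3488/3) + ((1/59)*(-78))/(-23956) = 39375*(3/3488) - 78/59*(-1/23956) = 118125/3488 + 39/706702 = 41739654891/1232488288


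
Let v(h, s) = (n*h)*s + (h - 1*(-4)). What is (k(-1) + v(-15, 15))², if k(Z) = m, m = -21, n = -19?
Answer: 18003049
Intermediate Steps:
k(Z) = -21
v(h, s) = 4 + h - 19*h*s (v(h, s) = (-19*h)*s + (h - 1*(-4)) = -19*h*s + (h + 4) = -19*h*s + (4 + h) = 4 + h - 19*h*s)
(k(-1) + v(-15, 15))² = (-21 + (4 - 15 - 19*(-15)*15))² = (-21 + (4 - 15 + 4275))² = (-21 + 4264)² = 4243² = 18003049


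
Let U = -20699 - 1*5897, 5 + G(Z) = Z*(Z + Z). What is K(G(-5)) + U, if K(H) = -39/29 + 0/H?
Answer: -771323/29 ≈ -26597.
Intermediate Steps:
G(Z) = -5 + 2*Z² (G(Z) = -5 + Z*(Z + Z) = -5 + Z*(2*Z) = -5 + 2*Z²)
K(H) = -39/29 (K(H) = -39*1/29 + 0 = -39/29 + 0 = -39/29)
U = -26596 (U = -20699 - 5897 = -26596)
K(G(-5)) + U = -39/29 - 26596 = -771323/29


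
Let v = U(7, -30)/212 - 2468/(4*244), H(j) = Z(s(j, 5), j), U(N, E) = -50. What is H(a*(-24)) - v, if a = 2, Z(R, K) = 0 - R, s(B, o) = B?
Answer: 656487/12932 ≈ 50.765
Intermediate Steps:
Z(R, K) = -R
H(j) = -j
v = -35751/12932 (v = -50/212 - 2468/(4*244) = -50*1/212 - 2468/976 = -25/106 - 2468*1/976 = -25/106 - 617/244 = -35751/12932 ≈ -2.7645)
H(a*(-24)) - v = -2*(-24) - 1*(-35751/12932) = -1*(-48) + 35751/12932 = 48 + 35751/12932 = 656487/12932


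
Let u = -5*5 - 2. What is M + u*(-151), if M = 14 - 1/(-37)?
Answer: 151368/37 ≈ 4091.0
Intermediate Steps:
M = 519/37 (M = 14 - 1*(-1/37) = 14 + 1/37 = 519/37 ≈ 14.027)
u = -27 (u = -25 - 2 = -27)
M + u*(-151) = 519/37 - 27*(-151) = 519/37 + 4077 = 151368/37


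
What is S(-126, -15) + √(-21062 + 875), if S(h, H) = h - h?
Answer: 3*I*√2243 ≈ 142.08*I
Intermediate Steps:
S(h, H) = 0
S(-126, -15) + √(-21062 + 875) = 0 + √(-21062 + 875) = 0 + √(-20187) = 0 + 3*I*√2243 = 3*I*√2243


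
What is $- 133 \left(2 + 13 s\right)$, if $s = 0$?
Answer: $-266$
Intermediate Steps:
$- 133 \left(2 + 13 s\right) = - 133 \left(2 + 13 \cdot 0\right) = - 133 \left(2 + 0\right) = \left(-133\right) 2 = -266$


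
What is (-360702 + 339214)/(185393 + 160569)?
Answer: -10744/172981 ≈ -0.062111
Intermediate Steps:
(-360702 + 339214)/(185393 + 160569) = -21488/345962 = -21488*1/345962 = -10744/172981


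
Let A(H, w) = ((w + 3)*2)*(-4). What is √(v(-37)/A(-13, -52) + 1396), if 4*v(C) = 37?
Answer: √4377930/56 ≈ 37.363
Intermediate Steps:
A(H, w) = -24 - 8*w (A(H, w) = ((3 + w)*2)*(-4) = (6 + 2*w)*(-4) = -24 - 8*w)
v(C) = 37/4 (v(C) = (¼)*37 = 37/4)
√(v(-37)/A(-13, -52) + 1396) = √(37/(4*(-24 - 8*(-52))) + 1396) = √(37/(4*(-24 + 416)) + 1396) = √((37/4)/392 + 1396) = √((37/4)*(1/392) + 1396) = √(37/1568 + 1396) = √(2188965/1568) = √4377930/56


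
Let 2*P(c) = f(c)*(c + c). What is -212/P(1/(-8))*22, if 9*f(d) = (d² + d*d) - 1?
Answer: -10745856/31 ≈ -3.4664e+5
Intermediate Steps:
f(d) = -⅑ + 2*d²/9 (f(d) = ((d² + d*d) - 1)/9 = ((d² + d²) - 1)/9 = (2*d² - 1)/9 = (-1 + 2*d²)/9 = -⅑ + 2*d²/9)
P(c) = c*(-⅑ + 2*c²/9) (P(c) = ((-⅑ + 2*c²/9)*(c + c))/2 = ((-⅑ + 2*c²/9)*(2*c))/2 = (2*c*(-⅑ + 2*c²/9))/2 = c*(-⅑ + 2*c²/9))
-212/P(1/(-8))*22 = -212*(-72/(-1 + 2*(1/(-8))²))*22 = -212*(-72/(-1 + 2*(-⅛)²))*22 = -212*(-72/(-1 + 2*(1/64)))*22 = -212*(-72/(-1 + 1/32))*22 = -212/((⅑)*(-⅛)*(-31/32))*22 = -212/31/2304*22 = -212*2304/31*22 = -488448/31*22 = -10745856/31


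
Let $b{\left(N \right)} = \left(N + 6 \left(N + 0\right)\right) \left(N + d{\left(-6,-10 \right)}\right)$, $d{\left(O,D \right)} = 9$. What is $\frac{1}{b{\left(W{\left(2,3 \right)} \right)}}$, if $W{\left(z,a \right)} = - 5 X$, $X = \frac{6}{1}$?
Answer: $\frac{1}{4410} \approx 0.00022676$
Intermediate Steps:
$X = 6$ ($X = 6 \cdot 1 = 6$)
$W{\left(z,a \right)} = -30$ ($W{\left(z,a \right)} = \left(-5\right) 6 = -30$)
$b{\left(N \right)} = 7 N \left(9 + N\right)$ ($b{\left(N \right)} = \left(N + 6 \left(N + 0\right)\right) \left(N + 9\right) = \left(N + 6 N\right) \left(9 + N\right) = 7 N \left(9 + N\right)$)
$\frac{1}{b{\left(W{\left(2,3 \right)} \right)}} = \frac{1}{7 \left(-30\right) \left(9 - 30\right)} = \frac{1}{7 \left(-30\right) \left(-21\right)} = \frac{1}{4410}$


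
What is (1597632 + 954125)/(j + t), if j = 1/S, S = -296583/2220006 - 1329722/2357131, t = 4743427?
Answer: 3105552744843781895/5772868768003060083 ≈ 0.53796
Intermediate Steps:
S = -1217025267235/1744281654262 (S = -296583*1/2220006 - 1329722*1/2357131 = -98861/740002 - 1329722/2357131 = -1217025267235/1744281654262 ≈ -0.69772)
j = -1744281654262/1217025267235 (j = 1/(-1217025267235/1744281654262) = -1744281654262/1217025267235 ≈ -1.4332)
(1597632 + 954125)/(j + t) = (1597632 + 954125)/(-1744281654262/1217025267235 + 4743427) = 2551757/(5772868768003060083/1217025267235) = 2551757*(1217025267235/5772868768003060083) = 3105552744843781895/5772868768003060083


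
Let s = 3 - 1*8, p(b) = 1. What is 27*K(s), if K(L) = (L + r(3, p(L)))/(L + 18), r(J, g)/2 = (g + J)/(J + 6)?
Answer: -111/13 ≈ -8.5385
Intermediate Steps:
r(J, g) = 2*(J + g)/(6 + J) (r(J, g) = 2*((g + J)/(J + 6)) = 2*((J + g)/(6 + J)) = 2*(J + g)/(6 + J))
s = -5 (s = 3 - 8 = -5)
K(L) = (8/9 + L)/(18 + L) (K(L) = (L + 2*(3 + 1)/(6 + 3))/(L + 18) = (L + 2*4/9)/(18 + L) = (L + 2*(⅑)*4)/(18 + L) = (L + 8/9)/(18 + L) = (8/9 + L)/(18 + L))
27*K(s) = 27*((8/9 - 5)/(18 - 5)) = 27*(-37/9/13) = 27*((1/13)*(-37/9)) = 27*(-37/117) = -111/13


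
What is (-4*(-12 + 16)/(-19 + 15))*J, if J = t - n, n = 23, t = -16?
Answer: -156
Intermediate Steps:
J = -39 (J = -16 - 1*23 = -16 - 23 = -39)
(-4*(-12 + 16)/(-19 + 15))*J = -4*(-12 + 16)/(-19 + 15)*(-39) = -16/(-4)*(-39) = -16*(-1)/4*(-39) = -4*(-1)*(-39) = 4*(-39) = -156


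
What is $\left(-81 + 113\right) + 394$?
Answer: $426$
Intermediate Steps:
$\left(-81 + 113\right) + 394 = 32 + 394 = 426$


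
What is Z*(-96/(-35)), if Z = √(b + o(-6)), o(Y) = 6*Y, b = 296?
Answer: 192*√65/35 ≈ 44.227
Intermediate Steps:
Z = 2*√65 (Z = √(296 + 6*(-6)) = √(296 - 36) = √260 = 2*√65 ≈ 16.125)
Z*(-96/(-35)) = (2*√65)*(-96/(-35)) = (2*√65)*(-96*(-1/35)) = (2*√65)*(96/35) = 192*√65/35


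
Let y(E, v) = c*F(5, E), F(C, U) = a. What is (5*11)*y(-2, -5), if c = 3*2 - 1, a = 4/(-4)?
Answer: -275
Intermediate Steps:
a = -1 (a = 4*(-¼) = -1)
F(C, U) = -1
c = 5 (c = 6 - 1 = 5)
y(E, v) = -5 (y(E, v) = 5*(-1) = -5)
(5*11)*y(-2, -5) = (5*11)*(-5) = 55*(-5) = -275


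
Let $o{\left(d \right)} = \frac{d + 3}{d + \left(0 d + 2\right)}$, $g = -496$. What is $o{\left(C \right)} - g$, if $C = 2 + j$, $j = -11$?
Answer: $\frac{3478}{7} \approx 496.86$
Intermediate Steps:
$C = -9$ ($C = 2 - 11 = -9$)
$o{\left(d \right)} = \frac{3 + d}{2 + d}$ ($o{\left(d \right)} = \frac{3 + d}{d + \left(0 + 2\right)} = \frac{3 + d}{d + 2} = \frac{3 + d}{2 + d}$)
$o{\left(C \right)} - g = \frac{3 - 9}{2 - 9} - -496 = \frac{1}{-7} \left(-6\right) + 496 = \left(- \frac{1}{7}\right) \left(-6\right) + 496 = \frac{6}{7} + 496 = \frac{3478}{7}$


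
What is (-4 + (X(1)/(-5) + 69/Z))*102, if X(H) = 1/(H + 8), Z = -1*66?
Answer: -85289/165 ≈ -516.90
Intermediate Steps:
Z = -66
X(H) = 1/(8 + H)
(-4 + (X(1)/(-5) + 69/Z))*102 = (-4 + (1/((8 + 1)*(-5)) + 69/(-66)))*102 = (-4 + (-1/5/9 + 69*(-1/66)))*102 = (-4 + ((1/9)*(-1/5) - 23/22))*102 = (-4 + (-1/45 - 23/22))*102 = (-4 - 1057/990)*102 = -5017/990*102 = -85289/165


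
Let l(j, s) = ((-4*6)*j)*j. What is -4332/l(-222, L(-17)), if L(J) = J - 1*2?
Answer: 361/98568 ≈ 0.0036624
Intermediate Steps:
L(J) = -2 + J (L(J) = J - 2 = -2 + J)
l(j, s) = -24*j**2 (l(j, s) = (-24*j)*j = -24*j**2)
-4332/l(-222, L(-17)) = -4332/((-24*(-222)**2)) = -4332/((-24*49284)) = -4332/(-1182816) = -4332*(-1/1182816) = 361/98568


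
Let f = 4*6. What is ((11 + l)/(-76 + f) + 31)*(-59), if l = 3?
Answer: -47141/26 ≈ -1813.1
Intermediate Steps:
f = 24
((11 + l)/(-76 + f) + 31)*(-59) = ((11 + 3)/(-76 + 24) + 31)*(-59) = (14/(-52) + 31)*(-59) = (14*(-1/52) + 31)*(-59) = (-7/26 + 31)*(-59) = (799/26)*(-59) = -47141/26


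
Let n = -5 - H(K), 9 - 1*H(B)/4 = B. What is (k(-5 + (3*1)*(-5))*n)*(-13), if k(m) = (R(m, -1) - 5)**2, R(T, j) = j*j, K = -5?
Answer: 12688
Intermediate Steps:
H(B) = 36 - 4*B
R(T, j) = j**2
n = -61 (n = -5 - (36 - 4*(-5)) = -5 - (36 + 20) = -5 - 1*56 = -5 - 56 = -61)
k(m) = 16 (k(m) = ((-1)**2 - 5)**2 = (1 - 5)**2 = (-4)**2 = 16)
(k(-5 + (3*1)*(-5))*n)*(-13) = (16*(-61))*(-13) = -976*(-13) = 12688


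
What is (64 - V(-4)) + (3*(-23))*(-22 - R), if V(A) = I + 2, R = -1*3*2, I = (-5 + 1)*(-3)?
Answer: 1154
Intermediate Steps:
I = 12 (I = -4*(-3) = 12)
R = -6 (R = -3*2 = -6)
V(A) = 14 (V(A) = 12 + 2 = 14)
(64 - V(-4)) + (3*(-23))*(-22 - R) = (64 - 1*14) + (3*(-23))*(-22 - 1*(-6)) = (64 - 14) - 69*(-22 + 6) = 50 - 69*(-16) = 50 + 1104 = 1154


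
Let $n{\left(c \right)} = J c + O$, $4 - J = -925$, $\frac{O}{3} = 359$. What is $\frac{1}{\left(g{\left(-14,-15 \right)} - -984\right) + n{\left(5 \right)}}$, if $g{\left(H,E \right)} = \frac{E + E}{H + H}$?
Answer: $\frac{14}{93899} \approx 0.0001491$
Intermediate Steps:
$O = 1077$ ($O = 3 \cdot 359 = 1077$)
$J = 929$ ($J = 4 - -925 = 4 + 925 = 929$)
$g{\left(H,E \right)} = \frac{E}{H}$ ($g{\left(H,E \right)} = \frac{2 E}{2 H} = 2 E \frac{1}{2 H} = \frac{E}{H}$)
$n{\left(c \right)} = 1077 + 929 c$ ($n{\left(c \right)} = 929 c + 1077 = 1077 + 929 c$)
$\frac{1}{\left(g{\left(-14,-15 \right)} - -984\right) + n{\left(5 \right)}} = \frac{1}{\left(- \frac{15}{-14} - -984\right) + \left(1077 + 929 \cdot 5\right)} = \frac{1}{\left(\left(-15\right) \left(- \frac{1}{14}\right) + 984\right) + \left(1077 + 4645\right)} = \frac{1}{\left(\frac{15}{14} + 984\right) + 5722} = \frac{1}{\frac{13791}{14} + 5722} = \frac{1}{\frac{93899}{14}} = \frac{14}{93899}$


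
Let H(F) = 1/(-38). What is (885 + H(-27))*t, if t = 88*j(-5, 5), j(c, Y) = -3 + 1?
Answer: -2959352/19 ≈ -1.5576e+5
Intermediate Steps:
j(c, Y) = -2
t = -176 (t = 88*(-2) = -176)
H(F) = -1/38
(885 + H(-27))*t = (885 - 1/38)*(-176) = (33629/38)*(-176) = -2959352/19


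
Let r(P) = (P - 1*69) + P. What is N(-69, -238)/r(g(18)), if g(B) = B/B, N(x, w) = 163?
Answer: -163/67 ≈ -2.4328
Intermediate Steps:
g(B) = 1
r(P) = -69 + 2*P (r(P) = (P - 69) + P = (-69 + P) + P = -69 + 2*P)
N(-69, -238)/r(g(18)) = 163/(-69 + 2*1) = 163/(-69 + 2) = 163/(-67) = 163*(-1/67) = -163/67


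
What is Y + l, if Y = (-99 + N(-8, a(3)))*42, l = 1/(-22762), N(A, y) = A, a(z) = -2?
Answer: -102292429/22762 ≈ -4494.0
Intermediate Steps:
l = -1/22762 ≈ -4.3933e-5
Y = -4494 (Y = (-99 - 8)*42 = -107*42 = -4494)
Y + l = -4494 - 1/22762 = -102292429/22762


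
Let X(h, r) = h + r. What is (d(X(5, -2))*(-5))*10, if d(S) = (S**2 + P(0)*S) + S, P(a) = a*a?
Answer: -600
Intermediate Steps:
P(a) = a**2
d(S) = S + S**2 (d(S) = (S**2 + 0**2*S) + S = (S**2 + 0*S) + S = (S**2 + 0) + S = S**2 + S = S + S**2)
(d(X(5, -2))*(-5))*10 = (((5 - 2)*(1 + (5 - 2)))*(-5))*10 = ((3*(1 + 3))*(-5))*10 = ((3*4)*(-5))*10 = (12*(-5))*10 = -60*10 = -600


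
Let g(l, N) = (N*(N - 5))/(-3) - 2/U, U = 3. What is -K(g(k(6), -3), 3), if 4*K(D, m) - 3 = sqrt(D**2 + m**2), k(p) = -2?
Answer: -3/4 - sqrt(757)/12 ≈ -3.0428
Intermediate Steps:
g(l, N) = -2/3 - N*(-5 + N)/3 (g(l, N) = (N*(N - 5))/(-3) - 2/3 = (N*(-5 + N))*(-1/3) - 2*1/3 = -N*(-5 + N)/3 - 2/3 = -2/3 - N*(-5 + N)/3)
K(D, m) = 3/4 + sqrt(D**2 + m**2)/4
-K(g(k(6), -3), 3) = -(3/4 + sqrt((-2/3 - 1/3*(-3)*(-5 - 3))**2 + 3**2)/4) = -(3/4 + sqrt((-2/3 - 1/3*(-3)*(-8))**2 + 9)/4) = -(3/4 + sqrt((-2/3 - 8)**2 + 9)/4) = -(3/4 + sqrt((-26/3)**2 + 9)/4) = -(3/4 + sqrt(676/9 + 9)/4) = -(3/4 + sqrt(757/9)/4) = -(3/4 + (sqrt(757)/3)/4) = -(3/4 + sqrt(757)/12) = -3/4 - sqrt(757)/12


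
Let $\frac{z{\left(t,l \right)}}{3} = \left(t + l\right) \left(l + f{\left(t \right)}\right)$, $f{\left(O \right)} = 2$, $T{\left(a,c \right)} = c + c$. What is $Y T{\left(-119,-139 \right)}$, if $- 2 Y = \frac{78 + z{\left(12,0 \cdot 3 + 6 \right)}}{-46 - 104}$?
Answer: $- \frac{2363}{5} \approx -472.6$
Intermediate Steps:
$T{\left(a,c \right)} = 2 c$
$z{\left(t,l \right)} = 3 \left(2 + l\right) \left(l + t\right)$ ($z{\left(t,l \right)} = 3 \left(t + l\right) \left(l + 2\right) = 3 \left(l + t\right) \left(2 + l\right) = 3 \left(2 + l\right) \left(l + t\right)$)
$Y = \frac{17}{10}$ ($Y = - \frac{\left(78 + \left(3 \left(0 \cdot 3 + 6\right)^{2} + 6 \left(0 \cdot 3 + 6\right) + 6 \cdot 12 + 3 \left(0 \cdot 3 + 6\right) 12\right)\right) \frac{1}{-46 - 104}}{2} = - \frac{\left(78 + \left(3 \left(0 + 6\right)^{2} + 6 \left(0 + 6\right) + 72 + 3 \left(0 + 6\right) 12\right)\right) \frac{1}{-150}}{2} = - \frac{\left(78 + \left(3 \cdot 6^{2} + 6 \cdot 6 + 72 + 3 \cdot 6 \cdot 12\right)\right) \left(- \frac{1}{150}\right)}{2} = - \frac{\left(78 + \left(3 \cdot 36 + 36 + 72 + 216\right)\right) \left(- \frac{1}{150}\right)}{2} = - \frac{\left(78 + \left(108 + 36 + 72 + 216\right)\right) \left(- \frac{1}{150}\right)}{2} = - \frac{\left(78 + 432\right) \left(- \frac{1}{150}\right)}{2} = - \frac{510 \left(- \frac{1}{150}\right)}{2} = \left(- \frac{1}{2}\right) \left(- \frac{17}{5}\right) = \frac{17}{10} \approx 1.7$)
$Y T{\left(-119,-139 \right)} = \frac{17 \cdot 2 \left(-139\right)}{10} = \frac{17}{10} \left(-278\right) = - \frac{2363}{5}$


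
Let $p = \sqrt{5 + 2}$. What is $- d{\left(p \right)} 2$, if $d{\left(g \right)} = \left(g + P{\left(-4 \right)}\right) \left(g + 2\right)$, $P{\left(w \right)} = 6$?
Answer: $-38 - 16 \sqrt{7} \approx -80.332$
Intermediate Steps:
$p = \sqrt{7} \approx 2.6458$
$d{\left(g \right)} = \left(2 + g\right) \left(6 + g\right)$ ($d{\left(g \right)} = \left(g + 6\right) \left(g + 2\right) = \left(6 + g\right) \left(2 + g\right) = \left(2 + g\right) \left(6 + g\right)$)
$- d{\left(p \right)} 2 = - (12 + \left(\sqrt{7}\right)^{2} + 8 \sqrt{7}) 2 = - (12 + 7 + 8 \sqrt{7}) 2 = - (19 + 8 \sqrt{7}) 2 = \left(-19 - 8 \sqrt{7}\right) 2 = -38 - 16 \sqrt{7}$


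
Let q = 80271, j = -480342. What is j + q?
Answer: -400071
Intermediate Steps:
j + q = -480342 + 80271 = -400071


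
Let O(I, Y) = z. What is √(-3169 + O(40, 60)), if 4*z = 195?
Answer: I*√12481/2 ≈ 55.859*I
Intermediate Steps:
z = 195/4 (z = (¼)*195 = 195/4 ≈ 48.750)
O(I, Y) = 195/4
√(-3169 + O(40, 60)) = √(-3169 + 195/4) = √(-12481/4) = I*√12481/2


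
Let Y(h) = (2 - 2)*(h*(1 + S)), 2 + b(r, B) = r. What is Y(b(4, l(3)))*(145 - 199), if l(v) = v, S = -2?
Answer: 0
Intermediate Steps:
b(r, B) = -2 + r
Y(h) = 0 (Y(h) = (2 - 2)*(h*(1 - 2)) = 0*(h*(-1)) = 0*(-h) = 0)
Y(b(4, l(3)))*(145 - 199) = 0*(145 - 199) = 0*(-54) = 0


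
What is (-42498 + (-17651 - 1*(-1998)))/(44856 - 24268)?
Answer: -58151/20588 ≈ -2.8245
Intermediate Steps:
(-42498 + (-17651 - 1*(-1998)))/(44856 - 24268) = (-42498 + (-17651 + 1998))/20588 = (-42498 - 15653)*(1/20588) = -58151*1/20588 = -58151/20588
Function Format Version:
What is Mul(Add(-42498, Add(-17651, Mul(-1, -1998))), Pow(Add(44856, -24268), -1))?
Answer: Rational(-58151, 20588) ≈ -2.8245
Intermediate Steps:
Mul(Add(-42498, Add(-17651, Mul(-1, -1998))), Pow(Add(44856, -24268), -1)) = Mul(Add(-42498, Add(-17651, 1998)), Pow(20588, -1)) = Mul(Add(-42498, -15653), Rational(1, 20588)) = Mul(-58151, Rational(1, 20588)) = Rational(-58151, 20588)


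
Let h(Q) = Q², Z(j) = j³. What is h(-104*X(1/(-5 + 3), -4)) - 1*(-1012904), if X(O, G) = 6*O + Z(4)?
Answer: 41259240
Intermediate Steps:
X(O, G) = 64 + 6*O (X(O, G) = 6*O + 4³ = 6*O + 64 = 64 + 6*O)
h(-104*X(1/(-5 + 3), -4)) - 1*(-1012904) = (-104*(64 + 6/(-5 + 3)))² - 1*(-1012904) = (-104*(64 + 6/(-2)))² + 1012904 = (-104*(64 + 6*(-½)))² + 1012904 = (-104*(64 - 3))² + 1012904 = (-104*61)² + 1012904 = (-6344)² + 1012904 = 40246336 + 1012904 = 41259240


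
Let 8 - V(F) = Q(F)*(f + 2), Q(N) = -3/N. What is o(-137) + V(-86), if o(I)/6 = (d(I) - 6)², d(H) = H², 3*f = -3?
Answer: 181657887889/86 ≈ 2.1123e+9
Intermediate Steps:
f = -1 (f = (⅓)*(-3) = -1)
o(I) = 6*(-6 + I²)² (o(I) = 6*(I² - 6)² = 6*(-6 + I²)²)
V(F) = 8 + 3/F (V(F) = 8 - (-3/F)*(-1 + 2) = 8 - (-3/F) = 8 - (-3)/F = 8 + 3/F)
o(-137) + V(-86) = 6*(-6 + (-137)²)² + (8 + 3/(-86)) = 6*(-6 + 18769)² + (8 + 3*(-1/86)) = 6*18763² + (8 - 3/86) = 6*352050169 + 685/86 = 2112301014 + 685/86 = 181657887889/86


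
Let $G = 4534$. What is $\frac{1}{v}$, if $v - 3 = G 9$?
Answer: $\frac{1}{40809} \approx 2.4504 \cdot 10^{-5}$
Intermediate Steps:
$v = 40809$ ($v = 3 + 4534 \cdot 9 = 3 + 40806 = 40809$)
$\frac{1}{v} = \frac{1}{40809}$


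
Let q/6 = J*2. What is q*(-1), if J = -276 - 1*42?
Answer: 3816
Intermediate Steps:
J = -318 (J = -276 - 42 = -318)
q = -3816 (q = 6*(-318*2) = 6*(-636) = -3816)
q*(-1) = -3816*(-1) = 3816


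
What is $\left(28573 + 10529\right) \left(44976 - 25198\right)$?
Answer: $773359356$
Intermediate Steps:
$\left(28573 + 10529\right) \left(44976 - 25198\right) = 39102 \cdot 19778 = 773359356$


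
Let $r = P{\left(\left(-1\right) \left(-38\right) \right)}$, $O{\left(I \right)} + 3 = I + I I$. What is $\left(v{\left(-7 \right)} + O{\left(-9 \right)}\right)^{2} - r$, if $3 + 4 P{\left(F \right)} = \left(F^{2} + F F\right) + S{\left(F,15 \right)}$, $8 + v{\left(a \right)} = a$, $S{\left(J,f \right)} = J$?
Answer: $\frac{8741}{4} \approx 2185.3$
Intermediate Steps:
$v{\left(a \right)} = -8 + a$
$O{\left(I \right)} = -3 + I + I^{2}$ ($O{\left(I \right)} = -3 + \left(I + I I\right) = -3 + \left(I + I^{2}\right) = -3 + I + I^{2}$)
$P{\left(F \right)} = - \frac{3}{4} + \frac{F^{2}}{2} + \frac{F}{4}$ ($P{\left(F \right)} = - \frac{3}{4} + \frac{\left(F^{2} + F F\right) + F}{4} = - \frac{3}{4} + \frac{\left(F^{2} + F^{2}\right) + F}{4} = - \frac{3}{4} + \frac{2 F^{2} + F}{4} = - \frac{3}{4} + \frac{F + 2 F^{2}}{4} = - \frac{3}{4} + \left(\frac{F^{2}}{2} + \frac{F}{4}\right) = - \frac{3}{4} + \frac{F^{2}}{2} + \frac{F}{4}$)
$r = \frac{2923}{4}$ ($r = - \frac{3}{4} + \frac{\left(\left(-1\right) \left(-38\right)\right)^{2}}{2} + \frac{\left(-1\right) \left(-38\right)}{4} = - \frac{3}{4} + \frac{38^{2}}{2} + \frac{1}{4} \cdot 38 = - \frac{3}{4} + \frac{1}{2} \cdot 1444 + \frac{19}{2} = - \frac{3}{4} + 722 + \frac{19}{2} = \frac{2923}{4} \approx 730.75$)
$\left(v{\left(-7 \right)} + O{\left(-9 \right)}\right)^{2} - r = \left(\left(-8 - 7\right) - \left(12 - 81\right)\right)^{2} - \frac{2923}{4} = \left(-15 - -69\right)^{2} - \frac{2923}{4} = \left(-15 + 69\right)^{2} - \frac{2923}{4} = 54^{2} - \frac{2923}{4} = 2916 - \frac{2923}{4} = \frac{8741}{4}$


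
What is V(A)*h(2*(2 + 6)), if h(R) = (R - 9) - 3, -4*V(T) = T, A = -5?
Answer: 5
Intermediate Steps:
V(T) = -T/4
h(R) = -12 + R (h(R) = (-9 + R) - 3 = -12 + R)
V(A)*h(2*(2 + 6)) = (-¼*(-5))*(-12 + 2*(2 + 6)) = 5*(-12 + 2*8)/4 = 5*(-12 + 16)/4 = (5/4)*4 = 5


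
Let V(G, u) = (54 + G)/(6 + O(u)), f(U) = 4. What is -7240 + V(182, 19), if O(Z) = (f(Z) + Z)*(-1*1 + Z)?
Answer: -760141/105 ≈ -7239.4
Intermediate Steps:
O(Z) = (-1 + Z)*(4 + Z) (O(Z) = (4 + Z)*(-1*1 + Z) = (4 + Z)*(-1 + Z) = (-1 + Z)*(4 + Z))
V(G, u) = (54 + G)/(2 + u² + 3*u) (V(G, u) = (54 + G)/(6 + (-4 + u² + 3*u)) = (54 + G)/(2 + u² + 3*u))
-7240 + V(182, 19) = -7240 + (54 + 182)/(2 + 19² + 3*19) = -7240 + 236/(2 + 361 + 57) = -7240 + 236/420 = -7240 + (1/420)*236 = -7240 + 59/105 = -760141/105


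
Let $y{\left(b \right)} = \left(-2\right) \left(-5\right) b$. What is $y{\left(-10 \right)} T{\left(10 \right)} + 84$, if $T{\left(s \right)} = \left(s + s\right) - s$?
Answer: $-916$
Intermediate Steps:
$T{\left(s \right)} = s$ ($T{\left(s \right)} = 2 s - s = s$)
$y{\left(b \right)} = 10 b$
$y{\left(-10 \right)} T{\left(10 \right)} + 84 = 10 \left(-10\right) 10 + 84 = \left(-100\right) 10 + 84 = -1000 + 84 = -916$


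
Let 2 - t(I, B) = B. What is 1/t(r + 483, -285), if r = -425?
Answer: 1/287 ≈ 0.0034843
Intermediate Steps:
t(I, B) = 2 - B
1/t(r + 483, -285) = 1/(2 - 1*(-285)) = 1/(2 + 285) = 1/287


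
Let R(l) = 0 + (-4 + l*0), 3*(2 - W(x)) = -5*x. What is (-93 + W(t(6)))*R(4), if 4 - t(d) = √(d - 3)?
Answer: 1012/3 + 20*√3/3 ≈ 348.88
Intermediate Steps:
t(d) = 4 - √(-3 + d) (t(d) = 4 - √(d - 3) = 4 - √(-3 + d))
W(x) = 2 + 5*x/3 (W(x) = 2 - (-5)*x/3 = 2 + 5*x/3)
R(l) = -4 (R(l) = 0 + (-4 + 0) = 0 - 4 = -4)
(-93 + W(t(6)))*R(4) = (-93 + (2 + 5*(4 - √(-3 + 6))/3))*(-4) = (-93 + (2 + 5*(4 - √3)/3))*(-4) = (-93 + (2 + (20/3 - 5*√3/3)))*(-4) = (-93 + (26/3 - 5*√3/3))*(-4) = (-253/3 - 5*√3/3)*(-4) = 1012/3 + 20*√3/3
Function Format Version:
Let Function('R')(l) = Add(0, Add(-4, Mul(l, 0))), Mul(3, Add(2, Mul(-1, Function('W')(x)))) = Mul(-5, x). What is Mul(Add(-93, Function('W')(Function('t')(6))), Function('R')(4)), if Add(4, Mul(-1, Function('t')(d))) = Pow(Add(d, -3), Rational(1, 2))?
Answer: Add(Rational(1012, 3), Mul(Rational(20, 3), Pow(3, Rational(1, 2)))) ≈ 348.88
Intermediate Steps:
Function('t')(d) = Add(4, Mul(-1, Pow(Add(-3, d), Rational(1, 2)))) (Function('t')(d) = Add(4, Mul(-1, Pow(Add(d, -3), Rational(1, 2)))) = Add(4, Mul(-1, Pow(Add(-3, d), Rational(1, 2)))))
Function('W')(x) = Add(2, Mul(Rational(5, 3), x)) (Function('W')(x) = Add(2, Mul(Rational(-1, 3), Mul(-5, x))) = Add(2, Mul(Rational(5, 3), x)))
Function('R')(l) = -4 (Function('R')(l) = Add(0, Add(-4, 0)) = Add(0, -4) = -4)
Mul(Add(-93, Function('W')(Function('t')(6))), Function('R')(4)) = Mul(Add(-93, Add(2, Mul(Rational(5, 3), Add(4, Mul(-1, Pow(Add(-3, 6), Rational(1, 2))))))), -4) = Mul(Add(-93, Add(2, Mul(Rational(5, 3), Add(4, Mul(-1, Pow(3, Rational(1, 2))))))), -4) = Mul(Add(-93, Add(2, Add(Rational(20, 3), Mul(Rational(-5, 3), Pow(3, Rational(1, 2)))))), -4) = Mul(Add(-93, Add(Rational(26, 3), Mul(Rational(-5, 3), Pow(3, Rational(1, 2))))), -4) = Mul(Add(Rational(-253, 3), Mul(Rational(-5, 3), Pow(3, Rational(1, 2)))), -4) = Add(Rational(1012, 3), Mul(Rational(20, 3), Pow(3, Rational(1, 2))))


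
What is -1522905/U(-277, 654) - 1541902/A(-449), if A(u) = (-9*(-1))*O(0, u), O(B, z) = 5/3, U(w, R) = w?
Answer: -404263279/4155 ≈ -97296.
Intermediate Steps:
O(B, z) = 5/3 (O(B, z) = 5*(1/3) = 5/3)
A(u) = 15 (A(u) = -9*(-1)*(5/3) = 9*(5/3) = 15)
-1522905/U(-277, 654) - 1541902/A(-449) = -1522905/(-277) - 1541902/15 = -1522905*(-1/277) - 1541902*1/15 = 1522905/277 - 1541902/15 = -404263279/4155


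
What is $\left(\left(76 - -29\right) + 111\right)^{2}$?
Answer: $46656$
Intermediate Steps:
$\left(\left(76 - -29\right) + 111\right)^{2} = \left(\left(76 + 29\right) + 111\right)^{2} = \left(105 + 111\right)^{2} = 216^{2} = 46656$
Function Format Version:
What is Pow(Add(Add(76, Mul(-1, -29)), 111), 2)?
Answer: 46656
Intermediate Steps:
Pow(Add(Add(76, Mul(-1, -29)), 111), 2) = Pow(Add(Add(76, 29), 111), 2) = Pow(Add(105, 111), 2) = Pow(216, 2) = 46656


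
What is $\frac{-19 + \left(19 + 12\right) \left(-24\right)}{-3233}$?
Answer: $\frac{763}{3233} \approx 0.236$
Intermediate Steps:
$\frac{-19 + \left(19 + 12\right) \left(-24\right)}{-3233} = \left(-19 + 31 \left(-24\right)\right) \left(- \frac{1}{3233}\right) = \left(-19 - 744\right) \left(- \frac{1}{3233}\right) = \left(-763\right) \left(- \frac{1}{3233}\right) = \frac{763}{3233}$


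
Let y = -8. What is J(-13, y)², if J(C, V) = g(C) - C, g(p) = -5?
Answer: 64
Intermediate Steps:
J(C, V) = -5 - C
J(-13, y)² = (-5 - 1*(-13))² = (-5 + 13)² = 8² = 64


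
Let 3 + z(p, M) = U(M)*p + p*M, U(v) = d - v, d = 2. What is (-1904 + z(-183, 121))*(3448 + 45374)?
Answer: -110972406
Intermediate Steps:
U(v) = 2 - v
z(p, M) = -3 + M*p + p*(2 - M) (z(p, M) = -3 + ((2 - M)*p + p*M) = -3 + (p*(2 - M) + M*p) = -3 + (M*p + p*(2 - M)) = -3 + M*p + p*(2 - M))
(-1904 + z(-183, 121))*(3448 + 45374) = (-1904 + (-3 + 2*(-183)))*(3448 + 45374) = (-1904 + (-3 - 366))*48822 = (-1904 - 369)*48822 = -2273*48822 = -110972406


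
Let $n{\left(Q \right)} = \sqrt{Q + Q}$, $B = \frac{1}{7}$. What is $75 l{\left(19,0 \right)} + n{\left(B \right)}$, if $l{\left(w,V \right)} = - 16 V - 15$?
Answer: $-1125 + \frac{\sqrt{14}}{7} \approx -1124.5$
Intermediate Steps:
$B = \frac{1}{7} \approx 0.14286$
$n{\left(Q \right)} = \sqrt{2} \sqrt{Q}$ ($n{\left(Q \right)} = \sqrt{2 Q} = \sqrt{2} \sqrt{Q}$)
$l{\left(w,V \right)} = -15 - 16 V$
$75 l{\left(19,0 \right)} + n{\left(B \right)} = 75 \left(-15 - 0\right) + \frac{\sqrt{2}}{\sqrt{7}} = 75 \left(-15 + 0\right) + \sqrt{2} \frac{\sqrt{7}}{7} = 75 \left(-15\right) + \frac{\sqrt{14}}{7} = -1125 + \frac{\sqrt{14}}{7}$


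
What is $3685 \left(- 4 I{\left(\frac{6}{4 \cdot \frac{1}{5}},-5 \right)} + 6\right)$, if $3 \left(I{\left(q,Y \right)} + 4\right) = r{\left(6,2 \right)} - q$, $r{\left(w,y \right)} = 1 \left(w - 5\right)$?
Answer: $\frac{339020}{3} \approx 1.1301 \cdot 10^{5}$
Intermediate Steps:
$r{\left(w,y \right)} = -5 + w$ ($r{\left(w,y \right)} = 1 \left(-5 + w\right) = -5 + w$)
$I{\left(q,Y \right)} = - \frac{11}{3} - \frac{q}{3}$ ($I{\left(q,Y \right)} = -4 + \frac{\left(-5 + 6\right) - q}{3} = -4 + \frac{1 - q}{3} = -4 - \left(- \frac{1}{3} + \frac{q}{3}\right) = - \frac{11}{3} - \frac{q}{3}$)
$3685 \left(- 4 I{\left(\frac{6}{4 \cdot \frac{1}{5}},-5 \right)} + 6\right) = 3685 \left(- 4 \left(- \frac{11}{3} - \frac{6 \frac{1}{4 \cdot \frac{1}{5}}}{3}\right) + 6\right) = 3685 \left(- 4 \left(- \frac{11}{3} - \frac{6 \frac{1}{\frac{4}{5}}}{3}\right) + 6\right) = 3685 \left(- 4 \left(- \frac{11}{3} - \frac{6 \cdot \frac{5}{4}}{3}\right) + 6\right) = 3685 \left(- 4 \left(- \frac{11}{3} - \frac{5}{2}\right) + 6\right) = 3685 \left(\left(-4\right) \left(- \frac{37}{6}\right) + 6\right) = 3685 \left(\frac{74}{3} + 6\right) = 3685 \cdot \frac{92}{3} = \frac{339020}{3}$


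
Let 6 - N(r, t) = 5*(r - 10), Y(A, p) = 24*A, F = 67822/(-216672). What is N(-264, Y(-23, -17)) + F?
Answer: 149036425/108336 ≈ 1375.7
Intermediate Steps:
F = -33911/108336 (F = 67822*(-1/216672) = -33911/108336 ≈ -0.31302)
N(r, t) = 56 - 5*r (N(r, t) = 6 - 5*(r - 10) = 6 - 5*(-10 + r) = 6 - (-50 + 5*r) = 6 + (50 - 5*r) = 56 - 5*r)
N(-264, Y(-23, -17)) + F = (56 - 5*(-264)) - 33911/108336 = (56 + 1320) - 33911/108336 = 1376 - 33911/108336 = 149036425/108336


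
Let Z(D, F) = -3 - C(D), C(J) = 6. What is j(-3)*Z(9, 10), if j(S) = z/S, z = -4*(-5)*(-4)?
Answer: -240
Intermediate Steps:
z = -80 (z = 20*(-4) = -80)
Z(D, F) = -9 (Z(D, F) = -3 - 1*6 = -3 - 6 = -9)
j(S) = -80/S
j(-3)*Z(9, 10) = -80/(-3)*(-9) = -80*(-⅓)*(-9) = (80/3)*(-9) = -240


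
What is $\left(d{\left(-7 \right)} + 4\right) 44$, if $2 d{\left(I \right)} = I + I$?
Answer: $-132$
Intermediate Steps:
$d{\left(I \right)} = I$ ($d{\left(I \right)} = \frac{I + I}{2} = \frac{2 I}{2} = I$)
$\left(d{\left(-7 \right)} + 4\right) 44 = \left(-7 + 4\right) 44 = \left(-3\right) 44 = -132$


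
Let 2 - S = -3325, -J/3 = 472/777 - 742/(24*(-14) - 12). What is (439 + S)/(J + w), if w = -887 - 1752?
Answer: -56572852/39766523 ≈ -1.4226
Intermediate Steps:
J = -123465/15022 (J = -3*(472/777 - 742/(24*(-14) - 12)) = -3*(472*(1/777) - 742/(-336 - 12)) = -3*(472/777 - 742/(-348)) = -3*(472/777 - 742*(-1/348)) = -3*(472/777 + 371/174) = -3*41155/15022 = -123465/15022 ≈ -8.2189)
w = -2639
S = 3327 (S = 2 - 1*(-3325) = 2 + 3325 = 3327)
(439 + S)/(J + w) = (439 + 3327)/(-123465/15022 - 2639) = 3766/(-39766523/15022) = 3766*(-15022/39766523) = -56572852/39766523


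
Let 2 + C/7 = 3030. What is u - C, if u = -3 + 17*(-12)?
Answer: -21403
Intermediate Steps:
C = 21196 (C = -14 + 7*3030 = -14 + 21210 = 21196)
u = -207 (u = -3 - 204 = -207)
u - C = -207 - 1*21196 = -207 - 21196 = -21403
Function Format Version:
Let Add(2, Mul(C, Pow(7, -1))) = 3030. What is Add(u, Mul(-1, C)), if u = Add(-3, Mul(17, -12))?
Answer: -21403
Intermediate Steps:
C = 21196 (C = Add(-14, Mul(7, 3030)) = Add(-14, 21210) = 21196)
u = -207 (u = Add(-3, -204) = -207)
Add(u, Mul(-1, C)) = Add(-207, Mul(-1, 21196)) = Add(-207, -21196) = -21403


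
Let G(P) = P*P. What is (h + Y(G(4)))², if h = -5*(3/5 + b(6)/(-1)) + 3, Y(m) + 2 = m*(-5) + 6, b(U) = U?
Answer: 2116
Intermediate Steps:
G(P) = P²
Y(m) = 4 - 5*m (Y(m) = -2 + (m*(-5) + 6) = -2 + (-5*m + 6) = -2 + (6 - 5*m) = 4 - 5*m)
h = 30 (h = -5*(3/5 + 6/(-1)) + 3 = -5*(3*(⅕) + 6*(-1)) + 3 = -5*(⅗ - 6) + 3 = -5*(-27/5) + 3 = 27 + 3 = 30)
(h + Y(G(4)))² = (30 + (4 - 5*4²))² = (30 + (4 - 5*16))² = (30 + (4 - 80))² = (30 - 76)² = (-46)² = 2116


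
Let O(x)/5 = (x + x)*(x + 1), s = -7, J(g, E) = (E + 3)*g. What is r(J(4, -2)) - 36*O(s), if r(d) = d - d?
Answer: -15120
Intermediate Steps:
J(g, E) = g*(3 + E) (J(g, E) = (3 + E)*g = g*(3 + E))
r(d) = 0
O(x) = 10*x*(1 + x) (O(x) = 5*((x + x)*(x + 1)) = 5*((2*x)*(1 + x)) = 5*(2*x*(1 + x)) = 10*x*(1 + x))
r(J(4, -2)) - 36*O(s) = 0 - 360*(-7)*(1 - 7) = 0 - 360*(-7)*(-6) = 0 - 36*420 = 0 - 15120 = -15120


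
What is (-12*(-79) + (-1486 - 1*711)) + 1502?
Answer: 253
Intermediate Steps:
(-12*(-79) + (-1486 - 1*711)) + 1502 = (948 + (-1486 - 711)) + 1502 = (948 - 2197) + 1502 = -1249 + 1502 = 253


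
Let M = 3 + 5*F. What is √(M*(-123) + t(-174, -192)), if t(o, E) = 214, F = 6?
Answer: I*√3845 ≈ 62.008*I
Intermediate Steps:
M = 33 (M = 3 + 5*6 = 3 + 30 = 33)
√(M*(-123) + t(-174, -192)) = √(33*(-123) + 214) = √(-4059 + 214) = √(-3845) = I*√3845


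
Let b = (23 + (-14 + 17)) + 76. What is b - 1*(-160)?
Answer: 262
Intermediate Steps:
b = 102 (b = (23 + 3) + 76 = 26 + 76 = 102)
b - 1*(-160) = 102 - 1*(-160) = 102 + 160 = 262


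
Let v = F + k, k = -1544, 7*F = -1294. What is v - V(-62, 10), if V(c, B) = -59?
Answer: -11689/7 ≈ -1669.9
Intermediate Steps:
F = -1294/7 (F = (⅐)*(-1294) = -1294/7 ≈ -184.86)
v = -12102/7 (v = -1294/7 - 1544 = -12102/7 ≈ -1728.9)
v - V(-62, 10) = -12102/7 - 1*(-59) = -12102/7 + 59 = -11689/7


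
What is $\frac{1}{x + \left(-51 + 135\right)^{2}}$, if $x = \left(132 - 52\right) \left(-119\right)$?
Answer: $- \frac{1}{2464} \approx -0.00040584$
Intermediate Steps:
$x = -9520$ ($x = 80 \left(-119\right) = -9520$)
$\frac{1}{x + \left(-51 + 135\right)^{2}} = \frac{1}{-9520 + \left(-51 + 135\right)^{2}} = \frac{1}{-9520 + 84^{2}} = \frac{1}{-9520 + 7056} = \frac{1}{-2464} = - \frac{1}{2464}$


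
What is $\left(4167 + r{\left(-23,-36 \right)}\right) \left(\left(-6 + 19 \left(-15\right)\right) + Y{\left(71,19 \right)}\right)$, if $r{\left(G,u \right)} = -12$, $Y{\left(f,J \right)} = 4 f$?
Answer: $-29085$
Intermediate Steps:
$\left(4167 + r{\left(-23,-36 \right)}\right) \left(\left(-6 + 19 \left(-15\right)\right) + Y{\left(71,19 \right)}\right) = \left(4167 - 12\right) \left(\left(-6 + 19 \left(-15\right)\right) + 4 \cdot 71\right) = 4155 \left(\left(-6 - 285\right) + 284\right) = 4155 \left(-291 + 284\right) = 4155 \left(-7\right) = -29085$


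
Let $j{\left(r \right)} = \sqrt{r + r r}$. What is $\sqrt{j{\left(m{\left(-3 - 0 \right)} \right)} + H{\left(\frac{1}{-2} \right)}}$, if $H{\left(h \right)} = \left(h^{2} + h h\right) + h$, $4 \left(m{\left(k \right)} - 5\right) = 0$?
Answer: $\sqrt[4]{30} \approx 2.3403$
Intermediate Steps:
$m{\left(k \right)} = 5$ ($m{\left(k \right)} = 5 + \frac{1}{4} \cdot 0 = 5 + 0 = 5$)
$j{\left(r \right)} = \sqrt{r + r^{2}}$
$H{\left(h \right)} = h + 2 h^{2}$ ($H{\left(h \right)} = \left(h^{2} + h^{2}\right) + h = 2 h^{2} + h = h + 2 h^{2}$)
$\sqrt{j{\left(m{\left(-3 - 0 \right)} \right)} + H{\left(\frac{1}{-2} \right)}} = \sqrt{\sqrt{5 \left(1 + 5\right)} + \frac{1 + \frac{2}{-2}}{-2}} = \sqrt{\sqrt{5 \cdot 6} - \frac{1 + 2 \left(- \frac{1}{2}\right)}{2}} = \sqrt{\sqrt{30} - \frac{1 - 1}{2}} = \sqrt{\sqrt{30} - 0} = \sqrt{\sqrt{30} + 0} = \sqrt{\sqrt{30}} = \sqrt[4]{30}$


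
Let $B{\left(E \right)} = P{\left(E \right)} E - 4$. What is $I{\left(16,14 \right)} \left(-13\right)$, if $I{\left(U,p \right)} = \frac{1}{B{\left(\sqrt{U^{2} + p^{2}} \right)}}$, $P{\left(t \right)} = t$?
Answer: $- \frac{13}{448} \approx -0.029018$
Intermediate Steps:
$B{\left(E \right)} = -4 + E^{2}$ ($B{\left(E \right)} = E E - 4 = E^{2} - 4 = -4 + E^{2}$)
$I{\left(U,p \right)} = \frac{1}{-4 + U^{2} + p^{2}}$ ($I{\left(U,p \right)} = \frac{1}{-4 + \left(\sqrt{U^{2} + p^{2}}\right)^{2}} = \frac{1}{-4 + \left(U^{2} + p^{2}\right)} = \frac{1}{-4 + U^{2} + p^{2}}$)
$I{\left(16,14 \right)} \left(-13\right) = \frac{1}{-4 + 16^{2} + 14^{2}} \left(-13\right) = \frac{1}{-4 + 256 + 196} \left(-13\right) = \frac{1}{448} \left(-13\right) = - \frac{13}{448}$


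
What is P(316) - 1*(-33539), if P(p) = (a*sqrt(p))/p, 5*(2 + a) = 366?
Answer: 33539 + 178*sqrt(79)/395 ≈ 33543.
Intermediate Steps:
a = 356/5 (a = -2 + (1/5)*366 = -2 + 366/5 = 356/5 ≈ 71.200)
P(p) = 356/(5*sqrt(p)) (P(p) = (356*sqrt(p)/5)/p = 356/(5*sqrt(p)))
P(316) - 1*(-33539) = 356/(5*sqrt(316)) - 1*(-33539) = 356*(sqrt(79)/158)/5 + 33539 = 178*sqrt(79)/395 + 33539 = 33539 + 178*sqrt(79)/395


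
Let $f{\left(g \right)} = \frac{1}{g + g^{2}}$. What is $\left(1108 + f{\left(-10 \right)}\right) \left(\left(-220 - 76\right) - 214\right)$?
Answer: $- \frac{1695257}{3} \approx -5.6509 \cdot 10^{5}$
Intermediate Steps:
$\left(1108 + f{\left(-10 \right)}\right) \left(\left(-220 - 76\right) - 214\right) = \left(1108 + \frac{1}{\left(-10\right) \left(1 - 10\right)}\right) \left(\left(-220 - 76\right) - 214\right) = \left(1108 - \frac{1}{10 \left(-9\right)}\right) \left(-296 - 214\right) = \left(1108 - - \frac{1}{90}\right) \left(-510\right) = \left(1108 + \frac{1}{90}\right) \left(-510\right) = \frac{99721}{90} \left(-510\right) = - \frac{1695257}{3}$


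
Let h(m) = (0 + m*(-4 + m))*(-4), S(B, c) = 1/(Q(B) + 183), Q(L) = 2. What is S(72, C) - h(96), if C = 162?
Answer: 6535681/185 ≈ 35328.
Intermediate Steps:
S(B, c) = 1/185 (S(B, c) = 1/(2 + 183) = 1/185)
h(m) = -4*m*(-4 + m) (h(m) = (m*(-4 + m))*(-4) = -4*m*(-4 + m))
S(72, C) - h(96) = 1/185 - 4*96*(4 - 1*96) = 1/185 - 4*96*(4 - 96) = 1/185 - 4*96*(-92) = 1/185 - 1*(-35328) = 1/185 + 35328 = 6535681/185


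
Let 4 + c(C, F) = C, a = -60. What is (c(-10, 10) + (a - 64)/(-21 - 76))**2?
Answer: 1522756/9409 ≈ 161.84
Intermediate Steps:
c(C, F) = -4 + C
(c(-10, 10) + (a - 64)/(-21 - 76))**2 = ((-4 - 10) + (-60 - 64)/(-21 - 76))**2 = (-14 - 124/(-97))**2 = (-14 - 124*(-1/97))**2 = (-14 + 124/97)**2 = (-1234/97)**2 = 1522756/9409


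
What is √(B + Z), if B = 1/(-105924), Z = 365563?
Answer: √1025394507082491/52962 ≈ 604.62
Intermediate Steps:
B = -1/105924 ≈ -9.4407e-6
√(B + Z) = √(-1/105924 + 365563) = √(38721895211/105924) = √1025394507082491/52962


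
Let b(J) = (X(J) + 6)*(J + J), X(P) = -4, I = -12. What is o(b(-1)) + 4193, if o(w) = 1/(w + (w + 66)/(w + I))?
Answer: 264151/63 ≈ 4192.9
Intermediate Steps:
b(J) = 4*J (b(J) = (-4 + 6)*(J + J) = 2*(2*J) = 4*J)
o(w) = 1/(w + (66 + w)/(-12 + w)) (o(w) = 1/(w + (w + 66)/(w - 12)) = 1/(w + (66 + w)/(-12 + w)))
o(b(-1)) + 4193 = (-12 + 4*(-1))/(66 + (4*(-1))² - 44*(-1)) + 4193 = (-12 - 4)/(66 + (-4)² - 11*(-4)) + 4193 = -16/(66 + 16 + 44) + 4193 = -16/126 + 4193 = (1/126)*(-16) + 4193 = -8/63 + 4193 = 264151/63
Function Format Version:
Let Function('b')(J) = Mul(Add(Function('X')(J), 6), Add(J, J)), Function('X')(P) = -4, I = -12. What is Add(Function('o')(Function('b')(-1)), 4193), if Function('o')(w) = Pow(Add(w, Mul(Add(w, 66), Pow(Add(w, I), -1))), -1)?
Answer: Rational(264151, 63) ≈ 4192.9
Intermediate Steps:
Function('b')(J) = Mul(4, J) (Function('b')(J) = Mul(Add(-4, 6), Add(J, J)) = Mul(2, Mul(2, J)) = Mul(4, J))
Function('o')(w) = Pow(Add(w, Mul(Pow(Add(-12, w), -1), Add(66, w))), -1) (Function('o')(w) = Pow(Add(w, Mul(Add(w, 66), Pow(Add(w, -12), -1))), -1) = Pow(Add(w, Mul(Add(66, w), Pow(Add(-12, w), -1))), -1) = Pow(Add(w, Mul(Pow(Add(-12, w), -1), Add(66, w))), -1))
Add(Function('o')(Function('b')(-1)), 4193) = Add(Mul(Pow(Add(66, Pow(Mul(4, -1), 2), Mul(-11, Mul(4, -1))), -1), Add(-12, Mul(4, -1))), 4193) = Add(Mul(Pow(Add(66, Pow(-4, 2), Mul(-11, -4)), -1), Add(-12, -4)), 4193) = Add(Mul(Pow(Add(66, 16, 44), -1), -16), 4193) = Add(Mul(Pow(126, -1), -16), 4193) = Add(Mul(Rational(1, 126), -16), 4193) = Add(Rational(-8, 63), 4193) = Rational(264151, 63)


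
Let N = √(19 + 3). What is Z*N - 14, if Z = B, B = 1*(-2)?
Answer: -14 - 2*√22 ≈ -23.381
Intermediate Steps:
B = -2
Z = -2
N = √22 ≈ 4.6904
Z*N - 14 = -2*√22 - 14 = -14 - 2*√22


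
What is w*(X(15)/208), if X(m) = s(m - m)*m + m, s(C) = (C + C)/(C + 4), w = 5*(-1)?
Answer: -75/208 ≈ -0.36058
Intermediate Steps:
w = -5
s(C) = 2*C/(4 + C) (s(C) = (2*C)/(4 + C) = 2*C/(4 + C))
X(m) = m (X(m) = (2*(m - m)/(4 + (m - m)))*m + m = (2*0/(4 + 0))*m + m = (2*0/4)*m + m = (2*0*(1/4))*m + m = 0*m + m = 0 + m = m)
w*(X(15)/208) = -75/208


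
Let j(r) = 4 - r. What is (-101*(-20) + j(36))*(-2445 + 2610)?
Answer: 328020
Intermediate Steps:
(-101*(-20) + j(36))*(-2445 + 2610) = (-101*(-20) + (4 - 1*36))*(-2445 + 2610) = (2020 + (4 - 36))*165 = (2020 - 32)*165 = 1988*165 = 328020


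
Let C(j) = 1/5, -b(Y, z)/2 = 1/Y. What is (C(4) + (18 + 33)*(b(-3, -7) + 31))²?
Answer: 65221776/25 ≈ 2.6089e+6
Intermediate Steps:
b(Y, z) = -2/Y
C(j) = ⅕
(C(4) + (18 + 33)*(b(-3, -7) + 31))² = (⅕ + (18 + 33)*(-2/(-3) + 31))² = (⅕ + 51*(-2*(-⅓) + 31))² = (⅕ + 51*(⅔ + 31))² = (⅕ + 51*(95/3))² = (⅕ + 1615)² = (8076/5)² = 65221776/25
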